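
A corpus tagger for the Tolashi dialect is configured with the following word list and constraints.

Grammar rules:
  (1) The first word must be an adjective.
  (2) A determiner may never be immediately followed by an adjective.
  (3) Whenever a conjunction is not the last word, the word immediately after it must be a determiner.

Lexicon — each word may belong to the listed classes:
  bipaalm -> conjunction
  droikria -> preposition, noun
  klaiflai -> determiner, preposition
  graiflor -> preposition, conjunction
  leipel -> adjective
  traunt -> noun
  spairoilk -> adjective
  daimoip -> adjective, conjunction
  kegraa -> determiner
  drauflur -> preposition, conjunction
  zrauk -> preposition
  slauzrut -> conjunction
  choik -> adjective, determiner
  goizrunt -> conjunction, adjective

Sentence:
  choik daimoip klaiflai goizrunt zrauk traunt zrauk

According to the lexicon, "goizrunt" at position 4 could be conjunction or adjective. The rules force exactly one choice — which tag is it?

Candidates per position — 1:choik {adjective,determiner}; 2:daimoip {adjective,conjunction}; 3:klaiflai {determiner,preposition}; 4:goizrunt {conjunction,adjective}; 5:zrauk {preposition}; 6:traunt {noun}; 7:zrauk {preposition}.
Word 1 cannot be determiner — rule 1 would then fail for every completion. It is adjective.
Word 4 cannot be conjunction — rule 3 would then fail for every completion. It is adjective.
Word 3 cannot be determiner — rule 2 would then fail for every completion. It is preposition.
Word 2 cannot be conjunction — rule 3 would then fail for every completion. It is adjective.
The only consistent sequence is: adjective adjective preposition adjective preposition noun preposition.
Rule-by-rule: rule 1 ok; rule 2 ok; rule 3 ok.

adjective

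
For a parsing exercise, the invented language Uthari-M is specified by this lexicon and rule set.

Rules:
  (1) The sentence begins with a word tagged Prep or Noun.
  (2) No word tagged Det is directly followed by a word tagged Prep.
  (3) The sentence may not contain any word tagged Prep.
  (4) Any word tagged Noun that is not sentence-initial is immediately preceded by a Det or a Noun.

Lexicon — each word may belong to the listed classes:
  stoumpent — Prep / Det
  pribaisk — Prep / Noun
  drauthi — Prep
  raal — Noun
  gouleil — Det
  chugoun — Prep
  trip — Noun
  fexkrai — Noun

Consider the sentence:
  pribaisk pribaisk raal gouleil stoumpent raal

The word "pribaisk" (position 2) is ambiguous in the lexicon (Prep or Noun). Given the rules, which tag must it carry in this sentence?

Candidates per position — 1:pribaisk {Prep,Noun}; 2:pribaisk {Prep,Noun}; 3:raal {Noun}; 4:gouleil {Det}; 5:stoumpent {Prep,Det}; 6:raal {Noun}.
Word 1 cannot be Prep — rule 3 would then fail for every completion. It is Noun.
Word 2 cannot be Prep — rule 3 would then fail for every completion. It is Noun.
Word 5 cannot be Prep — rule 2 would then fail for every completion. It is Det.
The unique satisfying tagging is: Noun Noun Noun Det Det Noun.
Check: rule 1 holds; rule 2 holds; rule 3 holds; rule 4 holds.

Noun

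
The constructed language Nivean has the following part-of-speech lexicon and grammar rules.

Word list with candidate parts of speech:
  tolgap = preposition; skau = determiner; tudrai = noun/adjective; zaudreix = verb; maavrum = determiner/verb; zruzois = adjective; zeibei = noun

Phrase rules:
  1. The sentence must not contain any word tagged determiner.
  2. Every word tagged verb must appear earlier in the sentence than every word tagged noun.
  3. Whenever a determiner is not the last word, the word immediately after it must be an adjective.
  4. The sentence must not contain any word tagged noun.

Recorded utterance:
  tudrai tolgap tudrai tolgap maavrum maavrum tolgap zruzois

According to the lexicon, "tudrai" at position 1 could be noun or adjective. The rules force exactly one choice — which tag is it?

Candidates per position — 1:tudrai {noun,adjective}; 2:tolgap {preposition}; 3:tudrai {noun,adjective}; 4:tolgap {preposition}; 5:maavrum {determiner,verb}; 6:maavrum {determiner,verb}; 7:tolgap {preposition}; 8:zruzois {adjective}.
At position 1, choosing noun makes rule 4 impossible to satisfy; hence adjective.
At position 3, choosing noun makes rule 4 impossible to satisfy; hence adjective.
At position 5, choosing determiner makes rule 1 impossible to satisfy; hence verb.
At position 6, choosing determiner makes rule 1 impossible to satisfy; hence verb.
So the tagging must be: adjective preposition adjective preposition verb verb preposition adjective.
Check: rule 1 ok; rule 2 ok; rule 3 ok; rule 4 ok.

adjective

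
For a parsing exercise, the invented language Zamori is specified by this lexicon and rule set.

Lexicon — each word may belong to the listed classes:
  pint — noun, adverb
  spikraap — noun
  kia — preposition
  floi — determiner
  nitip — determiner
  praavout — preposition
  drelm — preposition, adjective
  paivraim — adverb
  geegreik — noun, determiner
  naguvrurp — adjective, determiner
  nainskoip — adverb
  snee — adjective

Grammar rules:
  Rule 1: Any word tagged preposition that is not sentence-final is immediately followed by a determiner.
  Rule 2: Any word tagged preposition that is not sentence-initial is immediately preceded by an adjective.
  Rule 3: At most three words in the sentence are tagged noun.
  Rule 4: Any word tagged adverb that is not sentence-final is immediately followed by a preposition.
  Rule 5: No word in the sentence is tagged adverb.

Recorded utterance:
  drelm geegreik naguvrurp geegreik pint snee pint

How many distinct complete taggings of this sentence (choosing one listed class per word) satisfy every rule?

Candidates per position — 1:drelm {preposition,adjective}; 2:geegreik {noun,determiner}; 3:naguvrurp {adjective,determiner}; 4:geegreik {noun,determiner}; 5:pint {noun,adverb}; 6:snee {adjective}; 7:pint {noun,adverb}.
There are 64 candidate sequences in total.
Checking each against the rules leaves 10 sequences.
Count = 10.

10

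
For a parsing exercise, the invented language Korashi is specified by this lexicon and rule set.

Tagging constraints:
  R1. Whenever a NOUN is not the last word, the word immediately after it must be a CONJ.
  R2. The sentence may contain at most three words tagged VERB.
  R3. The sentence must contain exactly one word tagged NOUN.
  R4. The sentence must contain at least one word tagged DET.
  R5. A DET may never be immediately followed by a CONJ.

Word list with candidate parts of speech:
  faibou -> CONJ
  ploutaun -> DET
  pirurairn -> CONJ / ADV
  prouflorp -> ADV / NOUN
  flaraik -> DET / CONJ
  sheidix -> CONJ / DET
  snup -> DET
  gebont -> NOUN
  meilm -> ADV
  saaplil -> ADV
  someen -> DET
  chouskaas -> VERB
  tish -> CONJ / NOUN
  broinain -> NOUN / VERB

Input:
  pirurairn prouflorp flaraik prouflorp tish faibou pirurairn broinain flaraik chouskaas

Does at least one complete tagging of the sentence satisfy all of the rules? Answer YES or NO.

YES

Candidates per position — 1:pirurairn {CONJ,ADV}; 2:prouflorp {ADV,NOUN}; 3:flaraik {DET,CONJ}; 4:prouflorp {ADV,NOUN}; 5:tish {CONJ,NOUN}; 6:faibou {CONJ}; 7:pirurairn {CONJ,ADV}; 8:broinain {NOUN,VERB}; 9:flaraik {DET,CONJ}; 10:chouskaas {VERB}.
One satisfying assignment: ADV ADV DET ADV NOUN CONJ ADV VERB CONJ VERB.
Verifying each rule — rule 1 ok; rule 2 ok; rule 3 ok; rule 4 ok; rule 5 ok.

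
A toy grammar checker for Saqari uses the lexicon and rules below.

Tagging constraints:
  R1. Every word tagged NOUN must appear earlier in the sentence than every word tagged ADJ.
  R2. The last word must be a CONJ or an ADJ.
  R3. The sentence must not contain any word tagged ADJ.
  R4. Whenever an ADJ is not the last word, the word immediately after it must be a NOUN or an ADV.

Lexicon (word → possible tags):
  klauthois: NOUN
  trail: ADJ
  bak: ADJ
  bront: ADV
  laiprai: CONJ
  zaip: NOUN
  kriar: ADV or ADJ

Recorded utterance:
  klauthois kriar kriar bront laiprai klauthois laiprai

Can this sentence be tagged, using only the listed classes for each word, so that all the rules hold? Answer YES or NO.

YES

Candidates per position — 1:klauthois {NOUN}; 2:kriar {ADV,ADJ}; 3:kriar {ADV,ADJ}; 4:bront {ADV}; 5:laiprai {CONJ}; 6:klauthois {NOUN}; 7:laiprai {CONJ}.
One satisfying assignment: NOUN ADV ADV ADV CONJ NOUN CONJ.
Check: rule 1 satisfied; rule 2 satisfied; rule 3 satisfied; rule 4 satisfied.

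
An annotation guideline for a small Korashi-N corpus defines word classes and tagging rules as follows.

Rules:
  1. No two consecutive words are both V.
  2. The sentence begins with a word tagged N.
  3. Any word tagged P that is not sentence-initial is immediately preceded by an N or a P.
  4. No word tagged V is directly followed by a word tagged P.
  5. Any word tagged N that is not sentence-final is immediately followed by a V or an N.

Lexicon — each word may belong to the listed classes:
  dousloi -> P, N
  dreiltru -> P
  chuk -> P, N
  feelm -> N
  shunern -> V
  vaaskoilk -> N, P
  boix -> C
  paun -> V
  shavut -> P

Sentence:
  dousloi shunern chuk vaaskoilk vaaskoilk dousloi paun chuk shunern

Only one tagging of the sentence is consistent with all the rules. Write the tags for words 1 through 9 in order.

N V N N N N V N V

Candidates per position — 1:dousloi {P,N}; 2:shunern {V}; 3:chuk {P,N}; 4:vaaskoilk {N,P}; 5:vaaskoilk {N,P}; 6:dousloi {P,N}; 7:paun {V}; 8:chuk {P,N}; 9:shunern {V}.
Position 1: tagging it P would leave rule 2 unsatisfiable, so it must be N.
Position 3: tagging it P would leave rule 3 unsatisfiable, so it must be N.
Position 4: tagging it P would leave rule 5 unsatisfiable, so it must be N.
Position 5: tagging it P would leave rule 5 unsatisfiable, so it must be N.
Position 6: tagging it P would leave rule 5 unsatisfiable, so it must be N.
Position 8: tagging it P would leave rule 3 unsatisfiable, so it must be N.
The unique satisfying tagging is: N V N N N N V N V.
Rule-by-rule: rule 1 satisfied; rule 2 satisfied; rule 3 satisfied; rule 4 satisfied; rule 5 satisfied.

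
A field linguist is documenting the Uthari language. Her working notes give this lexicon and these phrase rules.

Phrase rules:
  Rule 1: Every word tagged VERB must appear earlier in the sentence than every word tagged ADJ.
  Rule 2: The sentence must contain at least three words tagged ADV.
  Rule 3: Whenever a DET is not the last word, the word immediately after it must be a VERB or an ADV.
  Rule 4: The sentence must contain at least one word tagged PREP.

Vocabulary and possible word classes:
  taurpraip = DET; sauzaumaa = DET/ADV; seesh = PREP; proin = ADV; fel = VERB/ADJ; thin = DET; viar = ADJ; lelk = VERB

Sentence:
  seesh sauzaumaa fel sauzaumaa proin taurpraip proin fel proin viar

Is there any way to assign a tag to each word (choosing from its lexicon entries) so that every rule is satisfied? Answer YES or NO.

Candidates per position — 1:seesh {PREP}; 2:sauzaumaa {DET,ADV}; 3:fel {VERB,ADJ}; 4:sauzaumaa {DET,ADV}; 5:proin {ADV}; 6:taurpraip {DET}; 7:proin {ADV}; 8:fel {VERB,ADJ}; 9:proin {ADV}; 10:viar {ADJ}.
One satisfying assignment: PREP ADV VERB ADV ADV DET ADV ADJ ADV ADJ.
Checking: rule 1 ✓; rule 2 ✓; rule 3 ✓; rule 4 ✓.

YES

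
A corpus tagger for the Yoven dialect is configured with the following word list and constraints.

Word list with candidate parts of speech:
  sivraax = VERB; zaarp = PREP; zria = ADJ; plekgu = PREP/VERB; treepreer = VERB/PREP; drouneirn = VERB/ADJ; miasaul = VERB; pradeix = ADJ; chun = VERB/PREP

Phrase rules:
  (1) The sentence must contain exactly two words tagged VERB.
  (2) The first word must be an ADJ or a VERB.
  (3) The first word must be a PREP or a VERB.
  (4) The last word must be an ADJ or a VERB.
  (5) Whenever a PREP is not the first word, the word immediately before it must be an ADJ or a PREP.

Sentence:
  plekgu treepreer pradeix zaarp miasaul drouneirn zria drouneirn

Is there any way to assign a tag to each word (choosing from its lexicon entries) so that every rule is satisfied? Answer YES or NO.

Candidates per position — 1:plekgu {PREP,VERB}; 2:treepreer {VERB,PREP}; 3:pradeix {ADJ}; 4:zaarp {PREP}; 5:miasaul {VERB}; 6:drouneirn {VERB,ADJ}; 7:zria {ADJ}; 8:drouneirn {VERB,ADJ}.
Every candidate sequence violates at least one rule; no consistent tagging exists.

NO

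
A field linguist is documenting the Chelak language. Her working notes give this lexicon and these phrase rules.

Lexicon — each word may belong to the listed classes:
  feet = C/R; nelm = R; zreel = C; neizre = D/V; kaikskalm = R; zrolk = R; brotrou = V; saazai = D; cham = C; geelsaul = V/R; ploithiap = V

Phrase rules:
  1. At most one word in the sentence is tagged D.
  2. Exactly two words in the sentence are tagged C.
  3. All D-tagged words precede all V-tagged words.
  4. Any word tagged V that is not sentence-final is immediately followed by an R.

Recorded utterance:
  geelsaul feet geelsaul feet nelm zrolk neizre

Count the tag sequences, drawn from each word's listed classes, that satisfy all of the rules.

2

Candidates per position — 1:geelsaul {V,R}; 2:feet {C,R}; 3:geelsaul {V,R}; 4:feet {C,R}; 5:nelm {R}; 6:zrolk {R}; 7:neizre {D,V}.
There are 32 candidate sequences in total.
The sequences that satisfy every rule: R C R C R R D; R C R C R R V.
Count = 2.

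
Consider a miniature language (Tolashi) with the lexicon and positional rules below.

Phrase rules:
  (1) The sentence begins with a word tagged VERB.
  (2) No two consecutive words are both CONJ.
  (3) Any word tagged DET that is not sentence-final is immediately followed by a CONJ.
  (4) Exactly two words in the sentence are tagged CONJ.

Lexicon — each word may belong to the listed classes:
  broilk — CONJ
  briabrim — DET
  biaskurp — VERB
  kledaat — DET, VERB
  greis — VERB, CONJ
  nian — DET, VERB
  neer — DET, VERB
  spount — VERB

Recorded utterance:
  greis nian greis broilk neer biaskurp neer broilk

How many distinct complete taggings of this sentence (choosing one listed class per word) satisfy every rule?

2

Candidates per position — 1:greis {VERB,CONJ}; 2:nian {DET,VERB}; 3:greis {VERB,CONJ}; 4:broilk {CONJ}; 5:neer {DET,VERB}; 6:biaskurp {VERB}; 7:neer {DET,VERB}; 8:broilk {CONJ}.
There are 32 candidate sequences in total.
The sequences that satisfy every rule: VERB VERB VERB CONJ VERB VERB DET CONJ; VERB VERB VERB CONJ VERB VERB VERB CONJ.
Count = 2.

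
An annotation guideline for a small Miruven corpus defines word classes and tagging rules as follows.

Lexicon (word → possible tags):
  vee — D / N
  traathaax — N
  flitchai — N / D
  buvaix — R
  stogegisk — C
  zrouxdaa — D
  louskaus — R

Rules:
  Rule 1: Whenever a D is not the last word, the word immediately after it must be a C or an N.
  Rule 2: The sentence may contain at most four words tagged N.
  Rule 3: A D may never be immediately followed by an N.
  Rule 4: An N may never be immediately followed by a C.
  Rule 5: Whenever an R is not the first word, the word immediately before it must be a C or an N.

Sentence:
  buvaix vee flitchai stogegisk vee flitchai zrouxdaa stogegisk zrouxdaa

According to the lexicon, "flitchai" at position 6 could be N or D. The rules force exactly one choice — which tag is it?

N

Candidates per position — 1:buvaix {R}; 2:vee {D,N}; 3:flitchai {N,D}; 4:stogegisk {C}; 5:vee {D,N}; 6:flitchai {N,D}; 7:zrouxdaa {D}; 8:stogegisk {C}; 9:zrouxdaa {D}.
Position 3: N is ruled out by rule 4; that leaves D.
Position 6: D is ruled out by rule 1; that leaves N.
Position 2: D is ruled out by rule 1; that leaves N.
Position 5: D is ruled out by rule 3; that leaves N.
That leaves exactly one tagging: R N D C N N D C D.
Checking: rule 1 ok; rule 2 ok; rule 3 ok; rule 4 ok; rule 5 ok.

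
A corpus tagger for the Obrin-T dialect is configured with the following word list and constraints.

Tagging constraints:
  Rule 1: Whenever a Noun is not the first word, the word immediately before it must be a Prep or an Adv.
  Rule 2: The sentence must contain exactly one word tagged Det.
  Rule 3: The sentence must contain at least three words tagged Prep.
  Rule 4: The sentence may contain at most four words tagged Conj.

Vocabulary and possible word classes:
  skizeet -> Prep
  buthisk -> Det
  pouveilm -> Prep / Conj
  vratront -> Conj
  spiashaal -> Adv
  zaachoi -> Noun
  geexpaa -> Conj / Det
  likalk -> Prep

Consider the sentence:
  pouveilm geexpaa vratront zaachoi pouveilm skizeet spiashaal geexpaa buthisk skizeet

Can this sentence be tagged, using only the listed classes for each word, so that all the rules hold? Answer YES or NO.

Candidates per position — 1:pouveilm {Prep,Conj}; 2:geexpaa {Conj,Det}; 3:vratront {Conj}; 4:zaachoi {Noun}; 5:pouveilm {Prep,Conj}; 6:skizeet {Prep}; 7:spiashaal {Adv}; 8:geexpaa {Conj,Det}; 9:buthisk {Det}; 10:skizeet {Prep}.
Rule 1 cannot be satisfied by any choice of tags from the lexicon.
So there is no consistent tagging.

NO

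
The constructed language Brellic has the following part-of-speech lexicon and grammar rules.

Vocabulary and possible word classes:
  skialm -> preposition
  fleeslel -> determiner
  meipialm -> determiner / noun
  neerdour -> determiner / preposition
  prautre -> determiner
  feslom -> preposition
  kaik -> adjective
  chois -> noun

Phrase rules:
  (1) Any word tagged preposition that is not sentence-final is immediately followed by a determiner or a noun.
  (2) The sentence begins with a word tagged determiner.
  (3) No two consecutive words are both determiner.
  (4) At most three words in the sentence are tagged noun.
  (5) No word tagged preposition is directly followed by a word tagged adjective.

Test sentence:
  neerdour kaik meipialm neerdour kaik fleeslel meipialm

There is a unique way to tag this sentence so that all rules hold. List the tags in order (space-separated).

Candidates per position — 1:neerdour {determiner,preposition}; 2:kaik {adjective}; 3:meipialm {determiner,noun}; 4:neerdour {determiner,preposition}; 5:kaik {adjective}; 6:fleeslel {determiner}; 7:meipialm {determiner,noun}.
Position 1: preposition is ruled out by rule 1; that leaves determiner.
Position 4: preposition is ruled out by rule 1; that leaves determiner.
Position 7: determiner is ruled out by rule 3; that leaves noun.
Position 3: determiner is ruled out by rule 3; that leaves noun.
That leaves exactly one tagging: determiner adjective noun determiner adjective determiner noun.
Rule-by-rule: rule 1 satisfied; rule 2 satisfied; rule 3 satisfied; rule 4 satisfied; rule 5 satisfied.

determiner adjective noun determiner adjective determiner noun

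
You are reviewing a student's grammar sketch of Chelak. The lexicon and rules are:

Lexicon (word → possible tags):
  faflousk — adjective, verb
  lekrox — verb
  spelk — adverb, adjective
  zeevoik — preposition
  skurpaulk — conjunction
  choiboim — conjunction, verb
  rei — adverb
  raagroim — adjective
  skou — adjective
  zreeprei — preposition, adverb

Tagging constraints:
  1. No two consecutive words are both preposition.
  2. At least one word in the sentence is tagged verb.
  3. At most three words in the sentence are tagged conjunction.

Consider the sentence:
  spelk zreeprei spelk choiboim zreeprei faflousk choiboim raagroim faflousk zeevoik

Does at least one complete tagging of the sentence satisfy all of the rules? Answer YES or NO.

Candidates per position — 1:spelk {adverb,adjective}; 2:zreeprei {preposition,adverb}; 3:spelk {adverb,adjective}; 4:choiboim {conjunction,verb}; 5:zreeprei {preposition,adverb}; 6:faflousk {adjective,verb}; 7:choiboim {conjunction,verb}; 8:raagroim {adjective}; 9:faflousk {adjective,verb}; 10:zeevoik {preposition}.
One satisfying assignment: adverb adverb adjective verb adverb adjective verb adjective adjective preposition.
Verifying each rule — rule 1 ok; rule 2 ok; rule 3 ok.

YES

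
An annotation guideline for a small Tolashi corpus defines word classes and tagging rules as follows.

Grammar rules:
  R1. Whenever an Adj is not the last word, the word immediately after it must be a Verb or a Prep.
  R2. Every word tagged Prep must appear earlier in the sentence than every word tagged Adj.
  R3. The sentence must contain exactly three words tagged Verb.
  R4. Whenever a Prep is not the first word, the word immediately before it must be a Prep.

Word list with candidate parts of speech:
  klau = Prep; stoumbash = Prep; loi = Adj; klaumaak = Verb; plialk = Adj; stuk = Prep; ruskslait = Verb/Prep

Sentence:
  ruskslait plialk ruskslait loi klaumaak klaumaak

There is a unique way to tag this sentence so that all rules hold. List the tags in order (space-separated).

Prep Adj Verb Adj Verb Verb

Candidates per position — 1:ruskslait {Verb,Prep}; 2:plialk {Adj}; 3:ruskslait {Verb,Prep}; 4:loi {Adj}; 5:klaumaak {Verb}; 6:klaumaak {Verb}.
Position 3: tagging it Prep would leave rule 2 unsatisfiable, so it must be Verb.
Position 1: tagging it Verb would leave rule 3 unsatisfiable, so it must be Prep.
So the tagging must be: Prep Adj Verb Adj Verb Verb.
Checking: rule 1 holds; rule 2 holds; rule 3 holds; rule 4 holds.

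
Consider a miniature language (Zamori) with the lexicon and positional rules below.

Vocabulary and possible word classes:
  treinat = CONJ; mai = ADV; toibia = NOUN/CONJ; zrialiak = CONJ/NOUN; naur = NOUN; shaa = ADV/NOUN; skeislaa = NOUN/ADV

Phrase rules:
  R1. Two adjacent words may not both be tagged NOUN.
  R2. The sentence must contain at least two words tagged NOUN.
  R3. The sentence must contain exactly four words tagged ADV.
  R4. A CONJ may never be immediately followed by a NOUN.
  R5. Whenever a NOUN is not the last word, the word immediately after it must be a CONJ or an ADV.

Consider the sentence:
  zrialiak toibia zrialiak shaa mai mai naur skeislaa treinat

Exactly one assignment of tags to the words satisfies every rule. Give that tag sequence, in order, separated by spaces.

Candidates per position — 1:zrialiak {CONJ,NOUN}; 2:toibia {NOUN,CONJ}; 3:zrialiak {CONJ,NOUN}; 4:shaa {ADV,NOUN}; 5:mai {ADV}; 6:mai {ADV}; 7:naur {NOUN}; 8:skeislaa {NOUN,ADV}; 9:treinat {CONJ}.
Position 4: tagging it NOUN would leave rule 3 unsatisfiable, so it must be ADV.
Position 8: tagging it NOUN would leave rule 1 unsatisfiable, so it must be ADV.
The remaining ambiguous positions (1, 2, 3) are resolved jointly — only one combination satisfies every rule.
The unique satisfying tagging is: NOUN CONJ CONJ ADV ADV ADV NOUN ADV CONJ.
Rule-by-rule: rule 1 ✓; rule 2 ✓; rule 3 ✓; rule 4 ✓; rule 5 ✓.

NOUN CONJ CONJ ADV ADV ADV NOUN ADV CONJ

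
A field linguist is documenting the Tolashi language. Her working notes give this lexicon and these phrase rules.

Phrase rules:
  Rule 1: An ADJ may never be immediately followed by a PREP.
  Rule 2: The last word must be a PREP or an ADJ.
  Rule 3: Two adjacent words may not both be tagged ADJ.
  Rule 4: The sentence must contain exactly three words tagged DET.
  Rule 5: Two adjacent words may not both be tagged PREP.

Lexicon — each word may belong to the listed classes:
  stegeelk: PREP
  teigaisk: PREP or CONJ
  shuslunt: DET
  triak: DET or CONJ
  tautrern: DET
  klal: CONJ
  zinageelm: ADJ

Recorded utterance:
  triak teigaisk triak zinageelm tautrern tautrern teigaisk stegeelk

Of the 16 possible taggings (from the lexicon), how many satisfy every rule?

Candidates per position — 1:triak {DET,CONJ}; 2:teigaisk {PREP,CONJ}; 3:triak {DET,CONJ}; 4:zinageelm {ADJ}; 5:tautrern {DET}; 6:tautrern {DET}; 7:teigaisk {PREP,CONJ}; 8:stegeelk {PREP}.
There are 16 candidate sequences in total.
The sequences that satisfy every rule: DET PREP CONJ ADJ DET DET CONJ PREP; DET CONJ CONJ ADJ DET DET CONJ PREP; CONJ PREP DET ADJ DET DET CONJ PREP; CONJ CONJ DET ADJ DET DET CONJ PREP.
Count = 4.

4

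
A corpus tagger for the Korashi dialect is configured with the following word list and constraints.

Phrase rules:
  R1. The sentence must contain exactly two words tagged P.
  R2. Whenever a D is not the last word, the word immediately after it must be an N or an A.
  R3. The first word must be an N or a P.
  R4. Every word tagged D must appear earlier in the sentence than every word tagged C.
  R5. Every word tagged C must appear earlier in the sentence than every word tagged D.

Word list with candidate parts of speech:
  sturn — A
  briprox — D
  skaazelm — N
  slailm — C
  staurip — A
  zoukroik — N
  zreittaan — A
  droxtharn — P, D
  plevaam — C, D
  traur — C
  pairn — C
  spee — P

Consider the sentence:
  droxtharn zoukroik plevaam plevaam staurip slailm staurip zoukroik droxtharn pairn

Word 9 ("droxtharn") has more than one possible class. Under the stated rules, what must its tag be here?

Candidates per position — 1:droxtharn {P,D}; 2:zoukroik {N}; 3:plevaam {C,D}; 4:plevaam {C,D}; 5:staurip {A}; 6:slailm {C}; 7:staurip {A}; 8:zoukroik {N}; 9:droxtharn {P,D}; 10:pairn {C}.
Position 1: tagging it D would leave rule 1 unsatisfiable, so it must be P.
Position 3: tagging it D would leave rule 2 unsatisfiable, so it must be C.
Position 4: tagging it D would leave rule 4 unsatisfiable, so it must be C.
Position 9: tagging it D would leave rule 1 unsatisfiable, so it must be P.
So the tagging must be: P N C C A C A N P C.
Check: rule 1 ✓; rule 2 ✓; rule 3 ✓; rule 4 ✓; rule 5 ✓.

P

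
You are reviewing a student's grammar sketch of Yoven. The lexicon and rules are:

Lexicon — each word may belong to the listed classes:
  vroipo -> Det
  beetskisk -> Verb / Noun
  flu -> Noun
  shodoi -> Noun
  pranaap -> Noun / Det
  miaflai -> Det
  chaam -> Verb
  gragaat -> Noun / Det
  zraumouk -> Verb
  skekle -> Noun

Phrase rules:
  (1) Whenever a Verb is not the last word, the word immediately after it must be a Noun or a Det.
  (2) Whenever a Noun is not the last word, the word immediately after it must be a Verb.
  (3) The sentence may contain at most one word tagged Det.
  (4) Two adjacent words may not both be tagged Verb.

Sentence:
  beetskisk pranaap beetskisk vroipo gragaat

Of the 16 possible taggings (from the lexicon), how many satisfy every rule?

1

Candidates per position — 1:beetskisk {Verb,Noun}; 2:pranaap {Noun,Det}; 3:beetskisk {Verb,Noun}; 4:vroipo {Det}; 5:gragaat {Noun,Det}.
There are 16 candidate sequences in total.
The sequences that satisfy every rule: Verb Noun Verb Det Noun.
Count = 1.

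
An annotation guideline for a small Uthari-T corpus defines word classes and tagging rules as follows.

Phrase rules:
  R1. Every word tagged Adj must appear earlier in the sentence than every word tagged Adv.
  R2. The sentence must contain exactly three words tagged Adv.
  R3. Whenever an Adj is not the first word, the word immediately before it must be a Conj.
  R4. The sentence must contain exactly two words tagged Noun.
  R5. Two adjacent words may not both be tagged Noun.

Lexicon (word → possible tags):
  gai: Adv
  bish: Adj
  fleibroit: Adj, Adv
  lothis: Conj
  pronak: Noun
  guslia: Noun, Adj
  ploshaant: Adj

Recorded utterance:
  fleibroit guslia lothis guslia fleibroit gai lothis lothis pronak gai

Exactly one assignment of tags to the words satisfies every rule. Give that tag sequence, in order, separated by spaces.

Candidates per position — 1:fleibroit {Adj,Adv}; 2:guslia {Noun,Adj}; 3:lothis {Conj}; 4:guslia {Noun,Adj}; 5:fleibroit {Adj,Adv}; 6:gai {Adv}; 7:lothis {Conj}; 8:lothis {Conj}; 9:pronak {Noun}; 10:gai {Adv}.
Word 2 cannot be Adj — rule 3 would then fail for every completion. It is Noun.
Word 4 cannot be Noun — rule 4 would then fail for every completion. It is Adj.
Word 5 cannot be Adj — rule 3 would then fail for every completion. It is Adv.
Word 1 cannot be Adv — rule 1 would then fail for every completion. It is Adj.
The only consistent sequence is: Adj Noun Conj Adj Adv Adv Conj Conj Noun Adv.
Check: rule 1 ✓; rule 2 ✓; rule 3 ✓; rule 4 ✓; rule 5 ✓.

Adj Noun Conj Adj Adv Adv Conj Conj Noun Adv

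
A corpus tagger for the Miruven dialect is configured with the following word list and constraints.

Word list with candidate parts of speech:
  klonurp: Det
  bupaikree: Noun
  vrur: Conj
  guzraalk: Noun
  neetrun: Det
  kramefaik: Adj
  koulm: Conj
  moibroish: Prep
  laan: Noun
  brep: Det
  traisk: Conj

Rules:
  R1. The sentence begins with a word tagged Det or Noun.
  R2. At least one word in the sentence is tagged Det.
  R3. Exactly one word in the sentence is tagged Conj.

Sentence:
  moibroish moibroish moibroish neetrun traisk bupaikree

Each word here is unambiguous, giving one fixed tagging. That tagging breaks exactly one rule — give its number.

Fixed tagging: Prep Prep Prep Det Conj Noun.
Checking each rule: R1 violated, R2 holds, R3 holds.
Only rule 1 fails.

1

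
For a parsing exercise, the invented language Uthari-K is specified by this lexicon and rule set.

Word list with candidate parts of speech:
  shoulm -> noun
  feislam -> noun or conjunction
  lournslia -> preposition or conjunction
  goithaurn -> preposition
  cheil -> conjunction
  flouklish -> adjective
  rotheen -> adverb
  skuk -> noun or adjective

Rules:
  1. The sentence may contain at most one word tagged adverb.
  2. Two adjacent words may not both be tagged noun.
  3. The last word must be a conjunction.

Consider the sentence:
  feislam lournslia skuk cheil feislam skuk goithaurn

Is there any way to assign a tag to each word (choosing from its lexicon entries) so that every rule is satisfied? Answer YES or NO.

NO

Candidates per position — 1:feislam {noun,conjunction}; 2:lournslia {preposition,conjunction}; 3:skuk {noun,adjective}; 4:cheil {conjunction}; 5:feislam {noun,conjunction}; 6:skuk {noun,adjective}; 7:goithaurn {preposition}.
Rule 3 cannot be satisfied by any choice of tags from the lexicon.
So there is no consistent tagging.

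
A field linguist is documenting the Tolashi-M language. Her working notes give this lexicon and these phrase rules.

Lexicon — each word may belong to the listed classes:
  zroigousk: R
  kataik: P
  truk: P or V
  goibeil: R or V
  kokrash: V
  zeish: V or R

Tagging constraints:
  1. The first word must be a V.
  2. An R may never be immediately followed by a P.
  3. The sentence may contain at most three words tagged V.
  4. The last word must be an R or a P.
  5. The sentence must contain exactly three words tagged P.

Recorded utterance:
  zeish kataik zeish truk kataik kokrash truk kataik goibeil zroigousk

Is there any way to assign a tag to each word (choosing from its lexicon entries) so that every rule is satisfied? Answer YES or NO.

NO

Candidates per position — 1:zeish {V,R}; 2:kataik {P}; 3:zeish {V,R}; 4:truk {P,V}; 5:kataik {P}; 6:kokrash {V}; 7:truk {P,V}; 8:kataik {P}; 9:goibeil {R,V}; 10:zroigousk {R}.
Every candidate sequence violates at least one rule; no consistent tagging exists.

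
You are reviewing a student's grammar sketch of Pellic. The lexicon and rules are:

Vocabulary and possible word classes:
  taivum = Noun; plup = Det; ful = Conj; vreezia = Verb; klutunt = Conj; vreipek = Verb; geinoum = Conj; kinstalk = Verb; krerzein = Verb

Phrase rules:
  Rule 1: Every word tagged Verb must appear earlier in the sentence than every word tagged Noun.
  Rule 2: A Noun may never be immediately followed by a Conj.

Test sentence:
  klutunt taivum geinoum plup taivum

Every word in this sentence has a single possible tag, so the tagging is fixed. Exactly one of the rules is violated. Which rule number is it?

Fixed tagging: Conj Noun Conj Det Noun.
Applying the rules: R1 pass, R2 fail.
Only rule 2 fails.

2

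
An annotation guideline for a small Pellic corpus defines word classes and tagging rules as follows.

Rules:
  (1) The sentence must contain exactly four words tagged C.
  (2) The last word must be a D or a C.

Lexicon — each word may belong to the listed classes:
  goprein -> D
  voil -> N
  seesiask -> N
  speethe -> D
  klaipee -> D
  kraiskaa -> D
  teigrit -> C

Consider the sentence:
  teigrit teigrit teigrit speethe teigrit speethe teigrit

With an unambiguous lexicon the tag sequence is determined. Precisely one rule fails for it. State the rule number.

Fixed tagging: C C C D C D C.
Rule check: R1 fails, R2 ok.
Only rule 1 fails.

1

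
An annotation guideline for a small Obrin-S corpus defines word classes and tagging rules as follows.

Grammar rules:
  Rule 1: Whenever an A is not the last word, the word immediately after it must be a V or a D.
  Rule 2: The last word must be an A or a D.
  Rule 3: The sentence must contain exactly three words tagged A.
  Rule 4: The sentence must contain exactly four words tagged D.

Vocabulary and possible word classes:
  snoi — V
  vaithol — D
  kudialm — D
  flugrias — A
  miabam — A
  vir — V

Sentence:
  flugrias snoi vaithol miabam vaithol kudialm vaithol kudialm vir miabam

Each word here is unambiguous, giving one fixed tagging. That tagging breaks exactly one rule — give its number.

Fixed tagging: A V D A D D D D V A.
Rule check: R1 pass, R2 pass, R3 pass, R4 fail.
Only rule 4 fails.

4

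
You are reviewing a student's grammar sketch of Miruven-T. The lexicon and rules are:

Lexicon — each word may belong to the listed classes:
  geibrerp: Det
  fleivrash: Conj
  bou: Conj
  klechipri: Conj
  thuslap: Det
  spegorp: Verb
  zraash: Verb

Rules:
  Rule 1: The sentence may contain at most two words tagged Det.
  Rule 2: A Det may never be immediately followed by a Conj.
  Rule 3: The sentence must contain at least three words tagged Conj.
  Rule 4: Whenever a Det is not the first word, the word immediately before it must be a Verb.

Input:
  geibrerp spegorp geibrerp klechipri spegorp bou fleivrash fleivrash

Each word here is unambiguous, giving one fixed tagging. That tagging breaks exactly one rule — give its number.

2

Fixed tagging: Det Verb Det Conj Verb Conj Conj Conj.
Checking each rule: R1 ✓, R2 ✗, R3 ✓, R4 ✓.
Only rule 2 fails.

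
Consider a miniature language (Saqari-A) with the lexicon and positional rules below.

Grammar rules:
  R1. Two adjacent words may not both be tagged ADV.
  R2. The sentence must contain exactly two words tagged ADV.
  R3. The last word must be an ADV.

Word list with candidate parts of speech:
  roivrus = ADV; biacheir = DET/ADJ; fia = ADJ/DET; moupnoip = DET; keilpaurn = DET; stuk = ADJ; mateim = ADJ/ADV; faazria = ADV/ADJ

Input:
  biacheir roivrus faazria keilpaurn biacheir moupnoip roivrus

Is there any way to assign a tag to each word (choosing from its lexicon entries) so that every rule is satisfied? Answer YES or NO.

YES

Candidates per position — 1:biacheir {DET,ADJ}; 2:roivrus {ADV}; 3:faazria {ADV,ADJ}; 4:keilpaurn {DET}; 5:biacheir {DET,ADJ}; 6:moupnoip {DET}; 7:roivrus {ADV}.
One satisfying assignment: ADJ ADV ADJ DET ADJ DET ADV.
Check: rule 1 holds; rule 2 holds; rule 3 holds.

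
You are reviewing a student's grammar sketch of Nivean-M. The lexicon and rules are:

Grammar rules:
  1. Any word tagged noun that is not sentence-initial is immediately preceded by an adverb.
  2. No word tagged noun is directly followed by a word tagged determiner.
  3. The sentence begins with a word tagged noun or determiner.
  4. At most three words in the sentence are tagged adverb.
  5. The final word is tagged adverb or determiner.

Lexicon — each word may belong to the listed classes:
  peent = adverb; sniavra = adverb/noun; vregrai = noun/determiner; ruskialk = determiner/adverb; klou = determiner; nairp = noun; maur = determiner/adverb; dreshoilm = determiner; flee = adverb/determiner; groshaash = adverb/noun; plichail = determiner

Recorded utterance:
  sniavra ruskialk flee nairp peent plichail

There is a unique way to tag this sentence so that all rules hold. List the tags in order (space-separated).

noun adverb adverb noun adverb determiner

Candidates per position — 1:sniavra {adverb,noun}; 2:ruskialk {determiner,adverb}; 3:flee {adverb,determiner}; 4:nairp {noun}; 5:peent {adverb}; 6:plichail {determiner}.
Position 1: adverb is ruled out by rule 3; that leaves noun.
Position 2: determiner is ruled out by rule 2; that leaves adverb.
Position 3: determiner is ruled out by rule 1; that leaves adverb.
So the tagging must be: noun adverb adverb noun adverb determiner.
Rule-by-rule: rule 1 satisfied; rule 2 satisfied; rule 3 satisfied; rule 4 satisfied; rule 5 satisfied.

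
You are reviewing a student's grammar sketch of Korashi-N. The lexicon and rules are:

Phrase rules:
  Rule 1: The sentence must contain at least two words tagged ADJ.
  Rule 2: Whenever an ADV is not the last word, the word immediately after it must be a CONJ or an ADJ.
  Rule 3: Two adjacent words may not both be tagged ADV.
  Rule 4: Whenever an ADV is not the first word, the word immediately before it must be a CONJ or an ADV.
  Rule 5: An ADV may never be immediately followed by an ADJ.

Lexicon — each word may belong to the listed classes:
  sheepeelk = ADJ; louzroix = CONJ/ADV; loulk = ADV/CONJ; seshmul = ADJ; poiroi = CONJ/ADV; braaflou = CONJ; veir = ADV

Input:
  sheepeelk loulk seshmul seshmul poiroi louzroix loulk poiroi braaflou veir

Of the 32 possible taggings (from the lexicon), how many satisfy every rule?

5

Candidates per position — 1:sheepeelk {ADJ}; 2:loulk {ADV,CONJ}; 3:seshmul {ADJ}; 4:seshmul {ADJ}; 5:poiroi {CONJ,ADV}; 6:louzroix {CONJ,ADV}; 7:loulk {ADV,CONJ}; 8:poiroi {CONJ,ADV}; 9:braaflou {CONJ}; 10:veir {ADV}.
There are 32 candidate sequences in total.
The sequences that satisfy every rule: ADJ CONJ ADJ ADJ CONJ CONJ ADV CONJ CONJ ADV; ADJ CONJ ADJ ADJ CONJ CONJ CONJ CONJ CONJ ADV; ADJ CONJ ADJ ADJ CONJ CONJ CONJ ADV CONJ ADV; ADJ CONJ ADJ ADJ CONJ ADV CONJ CONJ CONJ ADV; ADJ CONJ ADJ ADJ CONJ ADV CONJ ADV CONJ ADV.
Count = 5.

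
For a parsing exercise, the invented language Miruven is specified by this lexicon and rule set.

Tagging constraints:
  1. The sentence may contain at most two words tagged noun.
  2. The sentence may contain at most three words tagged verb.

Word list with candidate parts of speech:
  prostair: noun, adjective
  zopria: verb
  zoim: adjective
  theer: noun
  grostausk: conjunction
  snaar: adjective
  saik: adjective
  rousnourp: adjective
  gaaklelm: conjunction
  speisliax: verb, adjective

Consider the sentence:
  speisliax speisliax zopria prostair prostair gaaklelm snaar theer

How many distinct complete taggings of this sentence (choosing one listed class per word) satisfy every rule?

Candidates per position — 1:speisliax {verb,adjective}; 2:speisliax {verb,adjective}; 3:zopria {verb}; 4:prostair {noun,adjective}; 5:prostair {noun,adjective}; 6:gaaklelm {conjunction}; 7:snaar {adjective}; 8:theer {noun}.
There are 16 candidate sequences in total.
Checking each against the rules leaves 12 sequences.
Count = 12.

12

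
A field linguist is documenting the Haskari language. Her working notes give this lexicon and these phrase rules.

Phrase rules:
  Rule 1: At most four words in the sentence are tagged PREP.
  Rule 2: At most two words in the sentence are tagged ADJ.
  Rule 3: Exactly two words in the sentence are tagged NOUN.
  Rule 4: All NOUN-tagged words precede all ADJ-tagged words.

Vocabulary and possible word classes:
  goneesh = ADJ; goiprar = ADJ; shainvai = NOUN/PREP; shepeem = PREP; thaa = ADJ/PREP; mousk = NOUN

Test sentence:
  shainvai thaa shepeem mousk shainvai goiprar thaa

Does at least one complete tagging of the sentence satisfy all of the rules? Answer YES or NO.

YES

Candidates per position — 1:shainvai {NOUN,PREP}; 2:thaa {ADJ,PREP}; 3:shepeem {PREP}; 4:mousk {NOUN}; 5:shainvai {NOUN,PREP}; 6:goiprar {ADJ}; 7:thaa {ADJ,PREP}.
One satisfying assignment: PREP PREP PREP NOUN NOUN ADJ PREP.
Checking: rule 1 ✓; rule 2 ✓; rule 3 ✓; rule 4 ✓.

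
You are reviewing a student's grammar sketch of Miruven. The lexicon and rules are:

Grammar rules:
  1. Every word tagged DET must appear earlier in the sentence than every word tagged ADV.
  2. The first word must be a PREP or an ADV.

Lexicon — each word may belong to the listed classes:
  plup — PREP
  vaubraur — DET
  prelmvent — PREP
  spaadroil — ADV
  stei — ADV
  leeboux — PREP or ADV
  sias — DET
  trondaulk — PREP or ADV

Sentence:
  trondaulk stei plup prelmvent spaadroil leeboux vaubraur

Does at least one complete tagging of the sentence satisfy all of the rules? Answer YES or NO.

Candidates per position — 1:trondaulk {PREP,ADV}; 2:stei {ADV}; 3:plup {PREP}; 4:prelmvent {PREP}; 5:spaadroil {ADV}; 6:leeboux {PREP,ADV}; 7:vaubraur {DET}.
Rule 1 cannot be satisfied by any choice of tags from the lexicon.
So there is no consistent tagging.

NO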